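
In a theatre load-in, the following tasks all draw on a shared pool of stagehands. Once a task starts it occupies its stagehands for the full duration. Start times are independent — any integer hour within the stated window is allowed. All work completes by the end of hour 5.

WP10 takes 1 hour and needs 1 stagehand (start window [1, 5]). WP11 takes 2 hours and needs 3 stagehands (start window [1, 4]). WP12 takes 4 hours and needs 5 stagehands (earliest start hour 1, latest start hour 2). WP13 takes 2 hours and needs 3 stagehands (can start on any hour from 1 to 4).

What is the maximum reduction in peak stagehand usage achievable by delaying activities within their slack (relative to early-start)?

4

Early-start peak: h1:12  h2:11  h3:5  h4:5  h5:0 ⇒ 12.
Leveled (WP10@1, WP11@1, WP12@2, WP13@3): h1:4  h2:8  h3:8  h4:8  h5:5 ⇒ 8.
Reduction 12 − 8 = 4.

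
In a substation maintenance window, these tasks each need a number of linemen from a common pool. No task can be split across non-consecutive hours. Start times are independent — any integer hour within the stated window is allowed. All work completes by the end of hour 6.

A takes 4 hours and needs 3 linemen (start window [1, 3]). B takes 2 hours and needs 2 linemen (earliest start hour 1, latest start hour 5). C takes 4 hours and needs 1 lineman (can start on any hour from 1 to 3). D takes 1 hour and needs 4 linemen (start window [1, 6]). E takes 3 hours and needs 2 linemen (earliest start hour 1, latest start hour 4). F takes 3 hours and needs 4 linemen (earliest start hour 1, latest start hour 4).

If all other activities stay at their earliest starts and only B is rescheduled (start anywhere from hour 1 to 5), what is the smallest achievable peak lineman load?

14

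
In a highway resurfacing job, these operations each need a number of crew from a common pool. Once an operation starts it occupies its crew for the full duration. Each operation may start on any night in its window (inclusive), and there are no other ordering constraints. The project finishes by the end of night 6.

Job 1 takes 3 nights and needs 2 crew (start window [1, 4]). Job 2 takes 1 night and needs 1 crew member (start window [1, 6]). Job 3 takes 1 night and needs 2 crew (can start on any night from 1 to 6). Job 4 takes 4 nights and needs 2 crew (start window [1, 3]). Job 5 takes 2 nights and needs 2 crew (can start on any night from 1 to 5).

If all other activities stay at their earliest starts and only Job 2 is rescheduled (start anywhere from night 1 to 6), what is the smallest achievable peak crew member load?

8

Job 2@1: n1:9  n2:6  n3:4  n4:2  n5:0  n6:0 → peak 9
Job 2@2: n1:8  n2:7  n3:4  n4:2  n5:0  n6:0 → peak 8
Job 2@3: n1:8  n2:6  n3:5  n4:2  n5:0  n6:0 → peak 8
Job 2@4: n1:8  n2:6  n3:4  n4:3  n5:0  n6:0 → peak 8
Job 2@5: n1:8  n2:6  n3:4  n4:2  n5:1  n6:0 → peak 8
Job 2@6: n1:8  n2:6  n3:4  n4:2  n5:0  n6:1 → peak 8
Best is Job 2@2, peak 8.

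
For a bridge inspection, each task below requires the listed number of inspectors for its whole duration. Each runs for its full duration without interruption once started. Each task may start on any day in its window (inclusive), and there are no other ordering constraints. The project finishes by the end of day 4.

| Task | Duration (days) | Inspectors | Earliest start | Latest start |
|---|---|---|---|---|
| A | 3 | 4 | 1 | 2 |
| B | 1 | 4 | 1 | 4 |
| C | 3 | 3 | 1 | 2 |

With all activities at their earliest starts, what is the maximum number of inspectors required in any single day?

11

Early-start schedule: A@1, B@1, C@1.
Load per day: day 1: 11, day 2: 7, day 3: 7, day 4: 0.
Peak is 11.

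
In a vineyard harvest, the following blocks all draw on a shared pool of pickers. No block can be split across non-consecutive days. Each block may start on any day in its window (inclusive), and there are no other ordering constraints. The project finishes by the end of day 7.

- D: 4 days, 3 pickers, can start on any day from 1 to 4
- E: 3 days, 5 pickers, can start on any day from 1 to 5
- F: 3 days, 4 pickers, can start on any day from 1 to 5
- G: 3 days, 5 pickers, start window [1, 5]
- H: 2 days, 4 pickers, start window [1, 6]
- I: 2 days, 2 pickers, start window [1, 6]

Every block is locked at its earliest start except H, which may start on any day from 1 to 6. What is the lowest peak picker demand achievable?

19

H@1: d1:23  d2:23  d3:17  d4:3  d5:0  d6:0  d7:0 → peak 23
H@2: d1:19  d2:23  d3:21  d4:3  d5:0  d6:0  d7:0 → peak 23
H@3: d1:19  d2:19  d3:21  d4:7  d5:0  d6:0  d7:0 → peak 21
H@4: d1:19  d2:19  d3:17  d4:7  d5:4  d6:0  d7:0 → peak 19
H@5: d1:19  d2:19  d3:17  d4:3  d5:4  d6:4  d7:0 → peak 19
H@6: d1:19  d2:19  d3:17  d4:3  d5:0  d6:4  d7:4 → peak 19
Best is H@4, peak 19.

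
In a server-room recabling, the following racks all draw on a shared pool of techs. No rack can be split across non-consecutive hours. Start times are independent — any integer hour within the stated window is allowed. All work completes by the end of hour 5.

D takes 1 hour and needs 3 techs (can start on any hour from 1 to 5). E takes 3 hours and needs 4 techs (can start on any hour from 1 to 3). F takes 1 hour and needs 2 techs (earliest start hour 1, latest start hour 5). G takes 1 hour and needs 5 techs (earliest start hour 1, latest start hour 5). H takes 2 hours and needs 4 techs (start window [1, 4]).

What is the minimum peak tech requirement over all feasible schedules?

8

Early-start (D@1, E@1, F@1, G@1, H@1) gives peak 18: h1:18  h2:8  h3:4  h4:0  h5:0.
Shift F→2, G→5, H→3.
Schedule D@1, E@1, F@2, G@5, H@3: h1:7  h2:6  h3:8  h4:4  h5:5 — peak 8.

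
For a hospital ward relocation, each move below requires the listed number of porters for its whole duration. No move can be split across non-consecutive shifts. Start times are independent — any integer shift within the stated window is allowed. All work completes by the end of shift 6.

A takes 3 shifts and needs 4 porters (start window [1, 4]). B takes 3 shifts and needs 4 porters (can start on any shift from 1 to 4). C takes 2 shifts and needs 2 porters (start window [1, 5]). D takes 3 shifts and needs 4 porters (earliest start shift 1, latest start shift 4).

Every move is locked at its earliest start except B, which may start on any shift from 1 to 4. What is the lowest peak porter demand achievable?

B@1: s1:14  s2:14  s3:12  s4:0  s5:0  s6:0 → peak 14
B@2: s1:10  s2:14  s3:12  s4:4  s5:0  s6:0 → peak 14
B@3: s1:10  s2:10  s3:12  s4:4  s5:4  s6:0 → peak 12
B@4: s1:10  s2:10  s3:8  s4:4  s5:4  s6:4 → peak 10
Best is B@4, peak 10.

10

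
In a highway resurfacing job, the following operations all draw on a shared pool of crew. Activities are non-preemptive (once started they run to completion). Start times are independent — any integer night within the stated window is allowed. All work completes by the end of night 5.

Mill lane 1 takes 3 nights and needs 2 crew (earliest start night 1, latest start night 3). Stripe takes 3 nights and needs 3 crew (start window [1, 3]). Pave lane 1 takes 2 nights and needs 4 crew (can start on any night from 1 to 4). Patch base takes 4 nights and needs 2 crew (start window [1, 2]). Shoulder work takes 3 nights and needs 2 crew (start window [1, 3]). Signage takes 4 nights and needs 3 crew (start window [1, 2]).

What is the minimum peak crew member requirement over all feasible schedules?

Early-start (Mill lane 1@1, Stripe@1, Pave lane 1@1, Patch base@1, Shoulder work@1, Signage@1) gives peak 16: n1:16  n2:16  n3:12  n4:5  n5:0.
Shift Pave lane 1→4.
Schedule Mill lane 1@1, Stripe@1, Pave lane 1@4, Patch base@1, Shoulder work@1, Signage@1: n1:12  n2:12  n3:12  n4:9  n5:4 — peak 12.

12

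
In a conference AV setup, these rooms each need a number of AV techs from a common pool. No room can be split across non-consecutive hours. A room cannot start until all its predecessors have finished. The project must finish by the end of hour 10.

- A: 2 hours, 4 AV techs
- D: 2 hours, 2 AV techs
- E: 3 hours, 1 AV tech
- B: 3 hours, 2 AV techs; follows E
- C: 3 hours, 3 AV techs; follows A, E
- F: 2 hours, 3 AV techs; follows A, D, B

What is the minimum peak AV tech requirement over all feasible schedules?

5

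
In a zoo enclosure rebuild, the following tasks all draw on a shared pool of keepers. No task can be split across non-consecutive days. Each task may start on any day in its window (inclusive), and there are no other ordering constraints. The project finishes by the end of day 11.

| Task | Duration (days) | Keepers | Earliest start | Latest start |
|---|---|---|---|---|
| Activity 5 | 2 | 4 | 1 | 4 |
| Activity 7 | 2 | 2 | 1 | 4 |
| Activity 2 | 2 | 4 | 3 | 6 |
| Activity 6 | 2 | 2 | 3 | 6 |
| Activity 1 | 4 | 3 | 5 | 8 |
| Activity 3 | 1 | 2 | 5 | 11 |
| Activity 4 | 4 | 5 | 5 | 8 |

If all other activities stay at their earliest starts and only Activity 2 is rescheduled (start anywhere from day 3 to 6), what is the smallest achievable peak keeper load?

10

Activity 2@3: d1:6  d2:6  d3:6  d4:6  d5:10  d6:8  d7:8  d8:8  d9:0  d10:0  d11:0 → peak 10
Activity 2@4: d1:6  d2:6  d3:2  d4:6  d5:14  d6:8  d7:8  d8:8  d9:0  d10:0  d11:0 → peak 14
Activity 2@5: d1:6  d2:6  d3:2  d4:2  d5:14  d6:12  d7:8  d8:8  d9:0  d10:0  d11:0 → peak 14
Activity 2@6: d1:6  d2:6  d3:2  d4:2  d5:10  d6:12  d7:12  d8:8  d9:0  d10:0  d11:0 → peak 12
Best is Activity 2@3, peak 10.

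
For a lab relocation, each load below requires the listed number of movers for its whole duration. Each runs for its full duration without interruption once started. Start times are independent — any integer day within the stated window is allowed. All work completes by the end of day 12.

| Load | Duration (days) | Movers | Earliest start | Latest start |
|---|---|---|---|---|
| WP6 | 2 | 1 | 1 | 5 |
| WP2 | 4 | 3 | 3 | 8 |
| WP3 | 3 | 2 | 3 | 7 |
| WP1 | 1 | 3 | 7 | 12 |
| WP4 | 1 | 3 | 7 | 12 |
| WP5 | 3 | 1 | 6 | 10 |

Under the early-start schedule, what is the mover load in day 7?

At early start, day 7 has: WP1, WP4, WP5.
Demand: 3 + 3 + 1 = 7.

7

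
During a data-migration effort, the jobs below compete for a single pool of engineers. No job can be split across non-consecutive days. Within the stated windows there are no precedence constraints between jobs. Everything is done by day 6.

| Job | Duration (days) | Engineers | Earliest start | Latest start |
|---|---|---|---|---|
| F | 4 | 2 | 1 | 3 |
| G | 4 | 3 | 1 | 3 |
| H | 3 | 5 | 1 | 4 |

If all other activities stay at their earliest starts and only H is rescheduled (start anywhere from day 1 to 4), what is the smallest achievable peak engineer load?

10

H@1: d1:10  d2:10  d3:10  d4:5  d5:0  d6:0 → peak 10
H@2: d1:5  d2:10  d3:10  d4:10  d5:0  d6:0 → peak 10
H@3: d1:5  d2:5  d3:10  d4:10  d5:5  d6:0 → peak 10
H@4: d1:5  d2:5  d3:5  d4:10  d5:5  d6:5 → peak 10
Best is H@1, peak 10.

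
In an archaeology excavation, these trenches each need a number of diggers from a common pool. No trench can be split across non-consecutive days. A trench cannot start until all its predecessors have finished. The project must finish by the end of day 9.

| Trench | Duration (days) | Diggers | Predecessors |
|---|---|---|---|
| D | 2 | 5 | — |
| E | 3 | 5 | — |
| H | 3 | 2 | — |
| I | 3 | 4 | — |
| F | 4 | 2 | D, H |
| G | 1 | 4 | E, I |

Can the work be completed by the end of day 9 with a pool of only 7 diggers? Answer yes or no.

Schedule D@1, E@3, H@1, I@6, F@4, G@9: d1:7  d2:7  d3:7  d4:7  d5:7  d6:6  d7:6  d8:4  d9:4 — peak 7 ≤ 7.

yes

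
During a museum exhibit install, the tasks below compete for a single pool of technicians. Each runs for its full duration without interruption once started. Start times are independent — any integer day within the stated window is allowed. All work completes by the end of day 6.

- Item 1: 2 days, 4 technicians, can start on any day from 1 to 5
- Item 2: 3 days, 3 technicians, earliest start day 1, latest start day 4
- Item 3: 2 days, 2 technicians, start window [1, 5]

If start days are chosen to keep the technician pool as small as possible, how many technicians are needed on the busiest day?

5

Early-start (Item 1@1, Item 2@1, Item 3@1) gives peak 9: d1:9  d2:9  d3:3  d4:0  d5:0  d6:0.
Shift Item 2→3, Item 3→3.
Schedule Item 1@1, Item 2@3, Item 3@3: d1:4  d2:4  d3:5  d4:5  d5:3  d6:0 — peak 5.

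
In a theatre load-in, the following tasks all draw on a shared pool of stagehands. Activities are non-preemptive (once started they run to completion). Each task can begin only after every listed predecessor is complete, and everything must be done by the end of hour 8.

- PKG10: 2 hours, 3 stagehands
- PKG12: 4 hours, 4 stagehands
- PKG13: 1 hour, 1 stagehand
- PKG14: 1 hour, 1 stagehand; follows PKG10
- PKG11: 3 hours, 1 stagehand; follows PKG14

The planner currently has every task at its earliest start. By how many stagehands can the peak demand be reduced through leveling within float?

3

Early-start peak: h1:8  h2:7  h3:5  h4:5  h5:1  h6:1  h7:0  h8:0 ⇒ 8.
Leveled (PKG10@1, PKG12@3, PKG13@1, PKG14@3, PKG11@4): h1:4  h2:3  h3:5  h4:5  h5:5  h6:5  h7:0  h8:0 ⇒ 5.
Reduction 8 − 5 = 3.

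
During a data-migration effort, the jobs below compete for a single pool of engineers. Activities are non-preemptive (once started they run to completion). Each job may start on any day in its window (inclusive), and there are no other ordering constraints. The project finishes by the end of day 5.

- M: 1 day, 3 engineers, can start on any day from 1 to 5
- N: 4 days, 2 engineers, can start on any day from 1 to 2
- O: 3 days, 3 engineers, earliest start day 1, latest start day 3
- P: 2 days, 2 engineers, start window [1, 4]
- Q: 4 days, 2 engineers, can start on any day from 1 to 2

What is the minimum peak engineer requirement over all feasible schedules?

7

Early-start (M@1, N@1, O@1, P@1, Q@1) gives peak 12: d1:12  d2:9  d3:7  d4:4  d5:0.
Shift O→3, Q→2.
Schedule M@1, N@1, O@3, P@1, Q@2: d1:7  d2:6  d3:7  d4:7  d5:5 — peak 7.
Total engineer-days = 32 over 5 days ⇒ peak ≥ ⌈32/5⌉ = 7, so 7 is optimal.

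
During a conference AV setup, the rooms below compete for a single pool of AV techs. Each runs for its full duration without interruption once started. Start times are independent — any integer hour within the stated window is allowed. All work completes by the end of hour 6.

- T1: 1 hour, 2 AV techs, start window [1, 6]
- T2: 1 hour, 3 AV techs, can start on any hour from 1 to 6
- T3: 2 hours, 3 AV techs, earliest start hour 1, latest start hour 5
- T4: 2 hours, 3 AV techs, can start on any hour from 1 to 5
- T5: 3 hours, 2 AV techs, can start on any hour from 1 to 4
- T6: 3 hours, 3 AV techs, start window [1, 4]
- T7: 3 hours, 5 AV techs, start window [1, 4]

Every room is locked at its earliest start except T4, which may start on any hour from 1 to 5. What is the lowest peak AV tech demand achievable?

T4@1: h1:21  h2:16  h3:10  h4:0  h5:0  h6:0 → peak 21
T4@2: h1:18  h2:16  h3:13  h4:0  h5:0  h6:0 → peak 18
T4@3: h1:18  h2:13  h3:13  h4:3  h5:0  h6:0 → peak 18
T4@4: h1:18  h2:13  h3:10  h4:3  h5:3  h6:0 → peak 18
T4@5: h1:18  h2:13  h3:10  h4:0  h5:3  h6:3 → peak 18
Best is T4@2, peak 18.

18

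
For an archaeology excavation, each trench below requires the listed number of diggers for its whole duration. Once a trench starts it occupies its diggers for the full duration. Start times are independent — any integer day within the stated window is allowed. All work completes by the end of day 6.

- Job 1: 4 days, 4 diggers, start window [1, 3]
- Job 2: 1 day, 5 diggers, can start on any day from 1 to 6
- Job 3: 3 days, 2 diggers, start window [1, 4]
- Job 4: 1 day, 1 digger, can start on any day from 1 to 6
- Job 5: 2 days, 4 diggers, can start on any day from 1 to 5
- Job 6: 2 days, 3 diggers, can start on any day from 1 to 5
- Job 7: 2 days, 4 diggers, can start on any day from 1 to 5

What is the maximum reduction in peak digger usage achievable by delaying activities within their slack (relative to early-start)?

14

Early-start peak: d1:23  d2:17  d3:6  d4:4  d5:0  d6:0 ⇒ 23.
Leveled (Job 1@1, Job 2@1, Job 3@2, Job 4@2, Job 5@5, Job 6@3, Job 7@5): d1:9  d2:7  d3:9  d4:9  d5:8  d6:8 ⇒ 9.
Reduction 23 − 9 = 14.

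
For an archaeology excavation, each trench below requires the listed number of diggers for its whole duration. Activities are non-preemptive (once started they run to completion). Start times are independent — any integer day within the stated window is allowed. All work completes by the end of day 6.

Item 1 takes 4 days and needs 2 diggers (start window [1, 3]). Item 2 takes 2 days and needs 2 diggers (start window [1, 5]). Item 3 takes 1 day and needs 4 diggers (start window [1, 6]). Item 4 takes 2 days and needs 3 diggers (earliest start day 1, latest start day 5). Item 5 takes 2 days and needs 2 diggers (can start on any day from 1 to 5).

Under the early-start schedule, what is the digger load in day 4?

2

At early start, day 4 has: Item 1.
Demand: 2 = 2.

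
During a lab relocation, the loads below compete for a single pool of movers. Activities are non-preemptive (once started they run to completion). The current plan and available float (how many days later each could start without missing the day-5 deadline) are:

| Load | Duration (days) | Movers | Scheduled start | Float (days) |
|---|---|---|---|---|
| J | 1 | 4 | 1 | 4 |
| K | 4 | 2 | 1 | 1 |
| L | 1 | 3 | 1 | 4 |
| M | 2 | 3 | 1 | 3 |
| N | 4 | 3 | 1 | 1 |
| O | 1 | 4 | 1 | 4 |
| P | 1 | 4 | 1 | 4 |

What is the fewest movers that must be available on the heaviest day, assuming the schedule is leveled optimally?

9

Early-start (J@1, K@1, L@1, M@1, N@1, O@1, P@1) gives peak 23: d1:23  d2:8  d3:5  d4:5  d5:0.
Shift M→2, N→2, O→4, P→5.
Schedule J@1, K@1, L@1, M@2, N@2, O@4, P@5: d1:9  d2:8  d3:8  d4:9  d5:7 — peak 9.
Total mover-days = 41 over 5 days ⇒ peak ≥ ⌈41/5⌉ = 9, so 9 is optimal.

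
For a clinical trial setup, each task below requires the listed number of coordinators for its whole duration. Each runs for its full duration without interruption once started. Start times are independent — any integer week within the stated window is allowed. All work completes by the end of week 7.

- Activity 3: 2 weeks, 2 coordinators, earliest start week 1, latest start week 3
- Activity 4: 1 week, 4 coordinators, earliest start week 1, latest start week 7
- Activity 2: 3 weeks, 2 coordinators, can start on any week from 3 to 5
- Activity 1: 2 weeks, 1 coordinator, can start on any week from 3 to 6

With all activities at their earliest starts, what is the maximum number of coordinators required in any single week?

6

Early-start schedule: Activity 3@1, Activity 4@1, Activity 2@3, Activity 1@3.
Load per week: week 1: 6, week 2: 2, week 3: 3, week 4: 3, week 5: 2, week 6: 0, week 7: 0.
Peak is 6.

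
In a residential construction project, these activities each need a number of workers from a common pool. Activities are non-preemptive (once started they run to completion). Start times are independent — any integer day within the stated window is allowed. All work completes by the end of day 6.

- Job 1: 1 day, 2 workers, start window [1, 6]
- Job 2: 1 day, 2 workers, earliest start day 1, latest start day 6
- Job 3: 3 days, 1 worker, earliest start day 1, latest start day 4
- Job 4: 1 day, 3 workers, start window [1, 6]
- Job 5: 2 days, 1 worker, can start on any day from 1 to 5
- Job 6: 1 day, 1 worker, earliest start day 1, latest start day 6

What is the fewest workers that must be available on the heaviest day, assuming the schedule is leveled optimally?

3

Early-start (Job 1@1, Job 2@1, Job 3@1, Job 4@1, Job 5@1, Job 6@1) gives peak 10: d1:10  d2:2  d3:1  d4:0  d5:0  d6:0.
Shift Job 2→2, Job 4→4, Job 5→5, Job 6→3.
Schedule Job 1@1, Job 2@2, Job 3@1, Job 4@4, Job 5@5, Job 6@3: d1:3  d2:3  d3:2  d4:3  d5:1  d6:1 — peak 3.
Total worker-days = 13 over 6 days ⇒ peak ≥ ⌈13/6⌉ = 3, so 3 is optimal.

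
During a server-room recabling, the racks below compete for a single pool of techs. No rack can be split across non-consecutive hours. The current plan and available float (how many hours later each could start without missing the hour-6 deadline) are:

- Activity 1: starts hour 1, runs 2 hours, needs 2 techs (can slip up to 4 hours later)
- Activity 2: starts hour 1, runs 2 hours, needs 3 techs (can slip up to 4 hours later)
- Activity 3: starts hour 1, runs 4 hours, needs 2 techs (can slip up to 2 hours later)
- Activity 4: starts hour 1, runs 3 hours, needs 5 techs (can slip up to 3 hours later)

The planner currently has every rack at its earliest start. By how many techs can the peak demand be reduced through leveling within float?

5

Early-start peak: h1:12  h2:12  h3:7  h4:2  h5:0  h6:0 ⇒ 12.
Leveled (Activity 1@1, Activity 2@1, Activity 3@1, Activity 4@3): h1:7  h2:7  h3:7  h4:7  h5:5  h6:0 ⇒ 7.
Reduction 12 − 7 = 5.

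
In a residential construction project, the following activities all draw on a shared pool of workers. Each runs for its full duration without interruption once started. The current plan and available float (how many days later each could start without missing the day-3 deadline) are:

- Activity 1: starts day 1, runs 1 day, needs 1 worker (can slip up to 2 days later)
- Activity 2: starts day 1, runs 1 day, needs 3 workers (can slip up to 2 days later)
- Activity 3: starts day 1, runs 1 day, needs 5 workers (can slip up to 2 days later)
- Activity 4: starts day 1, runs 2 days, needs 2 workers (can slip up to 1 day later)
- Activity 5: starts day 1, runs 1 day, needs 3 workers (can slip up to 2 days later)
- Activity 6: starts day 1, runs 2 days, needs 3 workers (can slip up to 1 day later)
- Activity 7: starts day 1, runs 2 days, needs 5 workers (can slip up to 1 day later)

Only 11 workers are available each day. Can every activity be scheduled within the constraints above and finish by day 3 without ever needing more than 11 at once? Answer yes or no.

Schedule Activity 1@1, Activity 2@1, Activity 3@1, Activity 4@1, Activity 5@3, Activity 6@2, Activity 7@2: d1:11  d2:10  d3:11 — peak 11 ≤ 11.

yes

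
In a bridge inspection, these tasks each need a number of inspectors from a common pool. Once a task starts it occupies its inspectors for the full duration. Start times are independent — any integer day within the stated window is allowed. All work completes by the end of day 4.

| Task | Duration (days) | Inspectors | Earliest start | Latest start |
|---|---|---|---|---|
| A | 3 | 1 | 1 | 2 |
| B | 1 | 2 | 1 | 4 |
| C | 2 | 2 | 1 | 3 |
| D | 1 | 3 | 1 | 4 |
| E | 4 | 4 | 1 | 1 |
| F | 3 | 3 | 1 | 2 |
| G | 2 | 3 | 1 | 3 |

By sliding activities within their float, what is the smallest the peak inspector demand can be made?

Early-start (A@1, B@1, C@1, D@1, E@1, F@1, G@1) gives peak 18: d1:18  d2:13  d3:8  d4:4.
Shift B→4, C→3, F→2.
Schedule A@1, B@4, C@3, D@1, E@1, F@2, G@1: d1:11  d2:11  d3:10  d4:11 — peak 11.
Total inspector-days = 43 over 4 days ⇒ peak ≥ ⌈43/4⌉ = 11, so 11 is optimal.

11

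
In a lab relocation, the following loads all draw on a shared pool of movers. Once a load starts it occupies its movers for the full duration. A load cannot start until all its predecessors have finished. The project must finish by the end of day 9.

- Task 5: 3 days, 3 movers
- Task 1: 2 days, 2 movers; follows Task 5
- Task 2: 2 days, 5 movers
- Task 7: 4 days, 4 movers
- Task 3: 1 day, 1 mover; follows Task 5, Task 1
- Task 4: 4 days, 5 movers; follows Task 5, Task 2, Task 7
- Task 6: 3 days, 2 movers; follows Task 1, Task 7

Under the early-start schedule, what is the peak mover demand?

Early-start schedule: Task 5@1, Task 1@4, Task 2@1, Task 7@1, Task 3@6, Task 4@5, Task 6@6.
Load per day: day 1: 12, day 2: 12, day 3: 7, day 4: 6, day 5: 7, day 6: 8, day 7: 7, day 8: 7, day 9: 0.
Peak is 12.

12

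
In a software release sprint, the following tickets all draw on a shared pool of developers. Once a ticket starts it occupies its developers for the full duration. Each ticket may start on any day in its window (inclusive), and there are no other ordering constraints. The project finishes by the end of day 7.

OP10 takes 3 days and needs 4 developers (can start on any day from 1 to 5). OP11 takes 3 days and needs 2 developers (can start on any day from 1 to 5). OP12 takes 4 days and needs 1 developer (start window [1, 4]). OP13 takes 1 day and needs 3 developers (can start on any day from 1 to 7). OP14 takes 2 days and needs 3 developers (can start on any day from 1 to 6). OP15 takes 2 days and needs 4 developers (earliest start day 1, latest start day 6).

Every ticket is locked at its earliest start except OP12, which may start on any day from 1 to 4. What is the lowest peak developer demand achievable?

OP12@1: d1:17  d2:14  d3:7  d4:1  d5:0  d6:0  d7:0 → peak 17
OP12@2: d1:16  d2:14  d3:7  d4:1  d5:1  d6:0  d7:0 → peak 16
OP12@3: d1:16  d2:13  d3:7  d4:1  d5:1  d6:1  d7:0 → peak 16
OP12@4: d1:16  d2:13  d3:6  d4:1  d5:1  d6:1  d7:1 → peak 16
Best is OP12@2, peak 16.

16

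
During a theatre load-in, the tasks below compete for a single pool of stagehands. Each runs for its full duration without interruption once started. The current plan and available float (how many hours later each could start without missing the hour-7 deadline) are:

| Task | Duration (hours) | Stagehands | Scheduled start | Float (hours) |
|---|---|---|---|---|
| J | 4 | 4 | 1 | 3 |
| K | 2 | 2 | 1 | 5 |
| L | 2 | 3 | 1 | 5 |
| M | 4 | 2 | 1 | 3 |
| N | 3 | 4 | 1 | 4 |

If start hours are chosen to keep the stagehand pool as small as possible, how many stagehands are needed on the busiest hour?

8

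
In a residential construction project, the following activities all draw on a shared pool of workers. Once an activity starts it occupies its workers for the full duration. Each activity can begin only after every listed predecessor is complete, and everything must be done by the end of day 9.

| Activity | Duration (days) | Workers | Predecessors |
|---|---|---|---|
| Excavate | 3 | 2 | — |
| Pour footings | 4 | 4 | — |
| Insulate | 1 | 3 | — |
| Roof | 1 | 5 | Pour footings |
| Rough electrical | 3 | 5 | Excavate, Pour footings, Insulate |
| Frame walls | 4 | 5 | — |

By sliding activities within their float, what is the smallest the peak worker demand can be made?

10

Early-start (Excavate@1, Pour footings@1, Insulate@1, Roof@5, Rough electrical@5, Frame walls@1) gives peak 14: d1:14  d2:11  d3:11  d4:9  d5:10  d6:5  d7:5  d8:0  d9:0.
Shift Frame walls→6.
Schedule Excavate@1, Pour footings@1, Insulate@1, Roof@5, Rough electrical@5, Frame walls@6: d1:9  d2:6  d3:6  d4:4  d5:10  d6:10  d7:10  d8:5  d9:5 — peak 10.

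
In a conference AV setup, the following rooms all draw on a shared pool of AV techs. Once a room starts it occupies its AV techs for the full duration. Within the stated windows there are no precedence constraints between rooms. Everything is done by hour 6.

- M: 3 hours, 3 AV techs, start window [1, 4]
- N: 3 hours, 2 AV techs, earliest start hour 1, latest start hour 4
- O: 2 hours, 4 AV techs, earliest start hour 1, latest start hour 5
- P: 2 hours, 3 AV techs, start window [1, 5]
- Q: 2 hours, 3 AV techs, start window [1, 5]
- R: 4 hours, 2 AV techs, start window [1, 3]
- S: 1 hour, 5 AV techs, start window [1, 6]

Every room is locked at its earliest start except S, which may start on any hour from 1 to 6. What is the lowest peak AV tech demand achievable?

S@1: h1:22  h2:17  h3:7  h4:2  h5:0  h6:0 → peak 22
S@2: h1:17  h2:22  h3:7  h4:2  h5:0  h6:0 → peak 22
S@3: h1:17  h2:17  h3:12  h4:2  h5:0  h6:0 → peak 17
S@4: h1:17  h2:17  h3:7  h4:7  h5:0  h6:0 → peak 17
S@5: h1:17  h2:17  h3:7  h4:2  h5:5  h6:0 → peak 17
S@6: h1:17  h2:17  h3:7  h4:2  h5:0  h6:5 → peak 17
Best is S@3, peak 17.

17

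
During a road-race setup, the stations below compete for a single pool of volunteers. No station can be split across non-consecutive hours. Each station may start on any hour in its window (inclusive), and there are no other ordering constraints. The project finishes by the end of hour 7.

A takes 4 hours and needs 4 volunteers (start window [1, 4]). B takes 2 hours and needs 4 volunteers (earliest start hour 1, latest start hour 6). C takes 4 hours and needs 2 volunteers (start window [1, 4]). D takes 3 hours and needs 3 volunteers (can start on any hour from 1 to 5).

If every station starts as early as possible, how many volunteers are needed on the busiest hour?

Early-start schedule: A@1, B@1, C@1, D@1.
Load per hour: hour 1: 13, hour 2: 13, hour 3: 9, hour 4: 6, hour 5: 0, hour 6: 0, hour 7: 0.
Peak is 13.

13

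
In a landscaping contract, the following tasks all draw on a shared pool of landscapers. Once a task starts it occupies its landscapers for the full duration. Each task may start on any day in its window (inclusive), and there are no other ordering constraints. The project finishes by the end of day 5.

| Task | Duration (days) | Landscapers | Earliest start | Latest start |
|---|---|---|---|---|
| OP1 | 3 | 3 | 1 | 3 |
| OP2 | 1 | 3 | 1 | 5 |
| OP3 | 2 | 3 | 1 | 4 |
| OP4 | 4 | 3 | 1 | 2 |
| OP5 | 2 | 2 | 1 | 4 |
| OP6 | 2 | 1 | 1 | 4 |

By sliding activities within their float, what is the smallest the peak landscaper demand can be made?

8

Early-start (OP1@1, OP2@1, OP3@1, OP4@1, OP5@1, OP6@1) gives peak 15: d1:15  d2:12  d3:6  d4:3  d5:0.
Shift OP3→4, OP4→2, OP6→3.
Schedule OP1@1, OP2@1, OP3@4, OP4@2, OP5@1, OP6@3: d1:8  d2:8  d3:7  d4:7  d5:6 — peak 8.
Total landscaper-days = 36 over 5 days ⇒ peak ≥ ⌈36/5⌉ = 8, so 8 is optimal.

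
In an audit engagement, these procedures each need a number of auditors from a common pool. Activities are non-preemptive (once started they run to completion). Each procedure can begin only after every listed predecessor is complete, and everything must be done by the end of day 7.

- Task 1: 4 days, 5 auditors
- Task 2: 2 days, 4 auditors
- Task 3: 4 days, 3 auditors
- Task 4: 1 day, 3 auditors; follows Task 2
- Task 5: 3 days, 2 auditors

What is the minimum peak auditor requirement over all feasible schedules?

8

Early-start (Task 1@1, Task 2@1, Task 3@1, Task 4@3, Task 5@1) gives peak 14: d1:14  d2:14  d3:13  d4:8  d5:0  d6:0  d7:0.
Shift Task 2→5, Task 4→7, Task 5→5.
Schedule Task 1@1, Task 2@5, Task 3@1, Task 4@7, Task 5@5: d1:8  d2:8  d3:8  d4:8  d5:6  d6:6  d7:5 — peak 8.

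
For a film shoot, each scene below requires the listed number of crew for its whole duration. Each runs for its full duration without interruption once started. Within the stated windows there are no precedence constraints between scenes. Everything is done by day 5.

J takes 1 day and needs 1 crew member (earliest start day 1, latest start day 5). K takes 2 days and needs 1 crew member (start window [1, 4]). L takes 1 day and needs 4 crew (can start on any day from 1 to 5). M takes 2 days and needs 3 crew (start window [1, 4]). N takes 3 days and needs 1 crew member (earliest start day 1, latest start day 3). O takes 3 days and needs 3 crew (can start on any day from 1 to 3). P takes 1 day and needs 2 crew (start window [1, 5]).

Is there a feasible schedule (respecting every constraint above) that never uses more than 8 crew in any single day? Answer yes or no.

yes

Schedule J@1, K@1, L@2, M@4, N@1, O@3, P@1: d1:5  d2:6  d3:4  d4:6  d5:6 — peak 6 ≤ 8.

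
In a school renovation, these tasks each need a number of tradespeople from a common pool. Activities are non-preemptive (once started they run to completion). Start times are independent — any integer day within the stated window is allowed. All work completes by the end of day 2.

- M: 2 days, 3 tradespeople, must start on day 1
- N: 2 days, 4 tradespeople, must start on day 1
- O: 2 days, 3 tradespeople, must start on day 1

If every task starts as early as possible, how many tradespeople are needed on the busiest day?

10

Early-start schedule: M@1, N@1, O@1.
Load per day: day 1: 10, day 2: 10.
Peak is 10.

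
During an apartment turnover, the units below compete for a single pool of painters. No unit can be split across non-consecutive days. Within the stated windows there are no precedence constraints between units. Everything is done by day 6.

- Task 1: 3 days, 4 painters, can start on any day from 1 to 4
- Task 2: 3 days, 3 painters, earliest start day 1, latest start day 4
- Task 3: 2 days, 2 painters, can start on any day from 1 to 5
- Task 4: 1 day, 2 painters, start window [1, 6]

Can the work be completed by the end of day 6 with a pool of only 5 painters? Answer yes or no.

yes

Schedule Task 1@1, Task 2@4, Task 3@4, Task 4@6: d1:4  d2:4  d3:4  d4:5  d5:5  d6:5 — peak 5 ≤ 5.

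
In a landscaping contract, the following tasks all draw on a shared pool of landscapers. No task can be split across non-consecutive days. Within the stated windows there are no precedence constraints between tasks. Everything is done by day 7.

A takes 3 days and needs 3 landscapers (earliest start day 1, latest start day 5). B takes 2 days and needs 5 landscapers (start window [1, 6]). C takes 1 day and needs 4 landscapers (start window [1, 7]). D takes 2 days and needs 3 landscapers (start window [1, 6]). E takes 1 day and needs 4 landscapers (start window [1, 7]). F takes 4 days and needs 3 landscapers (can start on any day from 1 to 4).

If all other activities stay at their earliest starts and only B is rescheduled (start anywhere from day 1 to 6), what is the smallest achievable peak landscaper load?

17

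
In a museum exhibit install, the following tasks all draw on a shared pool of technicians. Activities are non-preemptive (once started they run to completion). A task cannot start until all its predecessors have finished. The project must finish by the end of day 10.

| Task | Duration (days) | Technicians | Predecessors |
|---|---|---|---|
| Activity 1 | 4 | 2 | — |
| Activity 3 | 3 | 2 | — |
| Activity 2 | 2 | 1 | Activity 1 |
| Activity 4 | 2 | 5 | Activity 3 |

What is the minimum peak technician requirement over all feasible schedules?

5

Early-start (Activity 1@1, Activity 3@1, Activity 2@5, Activity 4@4) gives peak 7: d1:4  d2:4  d3:4  d4:7  d5:6  d6:1  d7:0  d8:0  d9:0  d10:0.
Shift Activity 4→7.
Schedule Activity 1@1, Activity 3@1, Activity 2@5, Activity 4@7: d1:4  d2:4  d3:4  d4:2  d5:1  d6:1  d7:5  d8:5  d9:0  d10:0 — peak 5.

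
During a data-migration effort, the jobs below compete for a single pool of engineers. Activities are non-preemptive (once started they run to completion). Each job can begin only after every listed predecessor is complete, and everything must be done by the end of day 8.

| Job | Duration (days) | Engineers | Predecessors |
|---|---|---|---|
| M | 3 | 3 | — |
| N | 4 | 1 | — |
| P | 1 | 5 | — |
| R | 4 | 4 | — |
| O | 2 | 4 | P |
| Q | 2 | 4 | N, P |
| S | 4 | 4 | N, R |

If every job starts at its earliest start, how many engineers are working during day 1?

13

At early start, day 1 has: M, N, P, R.
Demand: 3 + 1 + 5 + 4 = 13.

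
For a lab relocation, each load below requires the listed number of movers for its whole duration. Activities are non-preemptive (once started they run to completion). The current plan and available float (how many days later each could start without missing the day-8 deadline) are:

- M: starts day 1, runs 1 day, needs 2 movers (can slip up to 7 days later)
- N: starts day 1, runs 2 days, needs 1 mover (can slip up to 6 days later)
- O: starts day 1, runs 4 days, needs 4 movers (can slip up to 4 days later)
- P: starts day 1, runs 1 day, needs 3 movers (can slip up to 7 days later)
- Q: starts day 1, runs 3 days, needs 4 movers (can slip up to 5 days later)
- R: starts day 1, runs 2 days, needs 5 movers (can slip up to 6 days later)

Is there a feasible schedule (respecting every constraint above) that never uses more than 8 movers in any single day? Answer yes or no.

yes

Schedule M@1, N@1, O@1, P@2, Q@3, R@6: d1:7  d2:8  d3:8  d4:8  d5:4  d6:5  d7:5  d8:0 — peak 8 ≤ 8.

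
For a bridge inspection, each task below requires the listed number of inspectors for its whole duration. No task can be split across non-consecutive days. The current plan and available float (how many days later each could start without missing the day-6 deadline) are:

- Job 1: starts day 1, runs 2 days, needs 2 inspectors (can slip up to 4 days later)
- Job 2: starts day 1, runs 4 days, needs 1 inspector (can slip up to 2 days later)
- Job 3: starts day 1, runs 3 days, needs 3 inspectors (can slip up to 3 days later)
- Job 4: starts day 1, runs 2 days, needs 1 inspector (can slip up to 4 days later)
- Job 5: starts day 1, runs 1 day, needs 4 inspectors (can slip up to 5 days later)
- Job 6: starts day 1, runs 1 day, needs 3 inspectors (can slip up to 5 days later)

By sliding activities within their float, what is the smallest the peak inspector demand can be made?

5

Early-start (Job 1@1, Job 2@1, Job 3@1, Job 4@1, Job 5@1, Job 6@1) gives peak 14: d1:14  d2:7  d3:4  d4:1  d5:0  d6:0.
Shift Job 2→2, Job 3→3, Job 4→2, Job 5→6.
Schedule Job 1@1, Job 2@2, Job 3@3, Job 4@2, Job 5@6, Job 6@1: d1:5  d2:4  d3:5  d4:4  d5:4  d6:4 — peak 5.
Total inspector-days = 26 over 6 days ⇒ peak ≥ ⌈26/6⌉ = 5, so 5 is optimal.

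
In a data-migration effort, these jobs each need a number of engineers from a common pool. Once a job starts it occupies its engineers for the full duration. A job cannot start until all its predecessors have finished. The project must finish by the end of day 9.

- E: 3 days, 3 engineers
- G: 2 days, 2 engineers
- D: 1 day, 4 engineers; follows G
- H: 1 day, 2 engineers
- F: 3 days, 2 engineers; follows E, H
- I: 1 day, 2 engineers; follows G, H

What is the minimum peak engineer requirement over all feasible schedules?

4

Early-start (E@1, G@1, D@3, H@1, F@4, I@3) gives peak 9: d1:7  d2:5  d3:9  d4:2  d5:2  d6:2  d7:0  d8:0  d9:0.
Shift G→4, D→6, H→4, F→7, I→7.
Schedule E@1, G@4, D@6, H@4, F@7, I@7: d1:3  d2:3  d3:3  d4:4  d5:2  d6:4  d7:4  d8:2  d9:2 — peak 4.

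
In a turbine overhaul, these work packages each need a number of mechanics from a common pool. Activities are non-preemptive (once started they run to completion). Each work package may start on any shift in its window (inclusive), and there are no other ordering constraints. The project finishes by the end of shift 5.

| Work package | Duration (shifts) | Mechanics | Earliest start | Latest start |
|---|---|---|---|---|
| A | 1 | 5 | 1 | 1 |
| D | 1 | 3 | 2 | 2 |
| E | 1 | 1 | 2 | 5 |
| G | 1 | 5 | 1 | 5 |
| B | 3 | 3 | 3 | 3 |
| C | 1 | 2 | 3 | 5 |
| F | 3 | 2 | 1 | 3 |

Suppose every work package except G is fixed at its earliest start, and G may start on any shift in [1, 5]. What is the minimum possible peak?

G@1: s1:12  s2:6  s3:7  s4:3  s5:3 → peak 12
G@2: s1:7  s2:11  s3:7  s4:3  s5:3 → peak 11
G@3: s1:7  s2:6  s3:12  s4:3  s5:3 → peak 12
G@4: s1:7  s2:6  s3:7  s4:8  s5:3 → peak 8
G@5: s1:7  s2:6  s3:7  s4:3  s5:8 → peak 8
Best is G@4, peak 8.

8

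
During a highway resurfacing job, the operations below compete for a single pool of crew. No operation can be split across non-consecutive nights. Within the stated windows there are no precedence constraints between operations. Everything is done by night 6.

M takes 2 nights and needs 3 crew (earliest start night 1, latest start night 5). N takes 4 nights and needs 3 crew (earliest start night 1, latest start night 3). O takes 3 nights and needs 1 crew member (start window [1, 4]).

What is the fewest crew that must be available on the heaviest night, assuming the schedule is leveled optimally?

Early-start (M@1, N@1, O@1) gives peak 7: n1:7  n2:7  n3:4  n4:3  n5:0  n6:0.
Shift N→3.
Schedule M@1, N@3, O@1: n1:4  n2:4  n3:4  n4:3  n5:3  n6:3 — peak 4.
Total crew member-nights = 21 over 6 nights ⇒ peak ≥ ⌈21/6⌉ = 4, so 4 is optimal.

4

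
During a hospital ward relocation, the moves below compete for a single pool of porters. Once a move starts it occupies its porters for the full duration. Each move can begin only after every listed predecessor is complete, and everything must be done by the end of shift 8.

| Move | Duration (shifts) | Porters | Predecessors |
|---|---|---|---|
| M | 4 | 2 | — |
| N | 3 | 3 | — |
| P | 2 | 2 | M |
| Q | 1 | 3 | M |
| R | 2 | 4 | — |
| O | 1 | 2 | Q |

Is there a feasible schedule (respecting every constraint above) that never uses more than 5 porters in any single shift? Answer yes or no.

Schedule M@1, N@1, P@5, Q@5, R@7, O@6: s1:5  s2:5  s3:5  s4:2  s5:5  s6:4  s7:4  s8:4 — peak 5 ≤ 5.

yes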